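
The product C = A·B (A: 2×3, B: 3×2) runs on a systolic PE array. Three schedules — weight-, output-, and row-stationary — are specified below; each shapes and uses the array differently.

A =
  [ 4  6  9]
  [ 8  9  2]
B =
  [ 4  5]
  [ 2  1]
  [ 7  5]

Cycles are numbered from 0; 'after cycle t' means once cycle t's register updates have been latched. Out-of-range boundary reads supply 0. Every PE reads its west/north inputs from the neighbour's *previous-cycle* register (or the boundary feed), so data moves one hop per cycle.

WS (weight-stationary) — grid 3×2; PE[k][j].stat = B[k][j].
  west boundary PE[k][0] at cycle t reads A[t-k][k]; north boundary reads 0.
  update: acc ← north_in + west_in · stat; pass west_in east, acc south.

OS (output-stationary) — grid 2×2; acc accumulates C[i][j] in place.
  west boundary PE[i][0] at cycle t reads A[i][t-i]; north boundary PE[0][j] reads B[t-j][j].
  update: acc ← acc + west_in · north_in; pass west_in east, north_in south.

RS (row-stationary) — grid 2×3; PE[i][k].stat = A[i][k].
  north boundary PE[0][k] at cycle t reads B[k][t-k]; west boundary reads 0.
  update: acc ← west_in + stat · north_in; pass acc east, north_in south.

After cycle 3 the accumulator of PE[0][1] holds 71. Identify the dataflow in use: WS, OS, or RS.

dataflow = OS

WS [3×2] PE[0][1] across cycles:
  @0  [0,1]  acc 0  |  →0  ↓0
  @1  [0,1]  acc 20  |  →4  ↓20
  @2  [0,1]  acc 40  |  →8  ↓40
  @3  [0,1]  acc 0  |  →0  ↓0
OS [2×2] PE[0][1] across cycles:
  @0  [0,1]  acc 0  |  →0  ↓0
  @1  [0,1]  acc 20  |  →4  ↓5
  @2  [0,1]  acc 26  |  →6  ↓1
  @3  [0,1]  acc 71  |  →9  ↓5
RS [2×3] PE[0][1] across cycles:
  @0  [0,1]  acc 0  |  →0  ↓0
  @1  [0,1]  acc 28  |  →28  ↓2
  @2  [0,1]  acc 26  |  →26  ↓1
  @3  [0,1]  acc 0  |  →0  ↓0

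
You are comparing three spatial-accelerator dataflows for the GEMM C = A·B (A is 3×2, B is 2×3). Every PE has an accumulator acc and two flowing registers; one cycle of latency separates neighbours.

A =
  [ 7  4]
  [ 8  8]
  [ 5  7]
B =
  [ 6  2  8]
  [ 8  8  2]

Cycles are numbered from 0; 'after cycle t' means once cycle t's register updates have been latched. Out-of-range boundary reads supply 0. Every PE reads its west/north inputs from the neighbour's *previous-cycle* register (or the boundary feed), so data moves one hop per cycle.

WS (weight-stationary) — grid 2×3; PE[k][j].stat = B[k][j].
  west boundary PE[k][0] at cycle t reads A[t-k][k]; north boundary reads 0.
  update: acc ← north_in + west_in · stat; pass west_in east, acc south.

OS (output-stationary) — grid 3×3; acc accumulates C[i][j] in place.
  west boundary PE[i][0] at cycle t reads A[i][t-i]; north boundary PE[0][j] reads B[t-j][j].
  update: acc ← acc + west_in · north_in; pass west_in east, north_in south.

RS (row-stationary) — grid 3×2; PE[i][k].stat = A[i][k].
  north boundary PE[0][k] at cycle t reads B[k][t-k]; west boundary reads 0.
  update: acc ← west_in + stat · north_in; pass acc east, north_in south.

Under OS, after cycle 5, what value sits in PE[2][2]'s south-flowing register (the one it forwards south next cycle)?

register = 2

Tracing OS — 3×3 array, target PE[2][2]:
  step 0 · PE1,2: acc=0; fwd→0 fwd↓0
  step 0 · PE2,1: acc=0; fwd→0 fwd↓0
  step 0 · PE2,2: acc=0; fwd→0 fwd↓0
  step 1 · PE1,2: acc=0; fwd→0 fwd↓0
  step 1 · PE2,1: acc=0; fwd→0 fwd↓0
  step 1 · PE2,2: acc=0; fwd→0 fwd↓0
  step 2 · PE1,2: acc=0; fwd→0 fwd↓0
  step 2 · PE2,1: acc=0; fwd→0 fwd↓0
  step 2 · PE2,2: acc=0; fwd→0 fwd↓0
  step 3 · PE1,2: acc=64; fwd→8 fwd↓8
  step 3 · PE2,1: acc=10; fwd→5 fwd↓2
  step 3 · PE2,2: acc=0; fwd→0 fwd↓0
  step 4 · PE1,2: acc=80; fwd→8 fwd↓2
  step 4 · PE2,1: acc=66; fwd→7 fwd↓8
  step 4 · PE2,2: acc=40; fwd→5 fwd↓8
  step 5 · PE1,2: acc=80; fwd→0 fwd↓0
  step 5 · PE2,1: acc=66; fwd→0 fwd↓0
  step 5 · PE2,2: acc=54; fwd→7 fwd↓2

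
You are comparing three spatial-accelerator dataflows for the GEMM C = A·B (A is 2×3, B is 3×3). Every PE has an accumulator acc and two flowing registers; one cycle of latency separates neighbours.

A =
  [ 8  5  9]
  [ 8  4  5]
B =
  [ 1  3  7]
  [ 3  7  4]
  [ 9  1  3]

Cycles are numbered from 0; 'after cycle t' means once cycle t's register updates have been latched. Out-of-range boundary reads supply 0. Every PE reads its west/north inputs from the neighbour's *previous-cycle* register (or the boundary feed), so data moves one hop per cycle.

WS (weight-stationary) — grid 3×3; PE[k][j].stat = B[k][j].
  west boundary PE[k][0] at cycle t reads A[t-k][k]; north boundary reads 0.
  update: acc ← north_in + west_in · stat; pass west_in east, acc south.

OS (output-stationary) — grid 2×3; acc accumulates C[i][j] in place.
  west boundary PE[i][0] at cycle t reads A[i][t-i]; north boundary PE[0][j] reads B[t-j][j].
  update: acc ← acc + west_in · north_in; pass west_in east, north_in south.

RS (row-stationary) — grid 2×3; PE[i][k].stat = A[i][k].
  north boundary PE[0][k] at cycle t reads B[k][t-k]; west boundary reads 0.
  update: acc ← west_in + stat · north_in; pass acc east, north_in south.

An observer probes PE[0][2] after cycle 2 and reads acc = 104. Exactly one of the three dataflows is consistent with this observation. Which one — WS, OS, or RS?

dataflow = RS

— WS: 3×3; PE[0][2] trace:
  after 0 — PE[0][2] acc=0, pass-E 0, pass-S 0
  after 1 — PE[0][2] acc=0, pass-E 0, pass-S 0
  after 2 — PE[0][2] acc=56, pass-E 8, pass-S 56
— OS: 2×3; PE[0][2] trace:
  after 0 — PE[0][2] acc=0, pass-E 0, pass-S 0
  after 1 — PE[0][2] acc=0, pass-E 0, pass-S 0
  after 2 — PE[0][2] acc=56, pass-E 8, pass-S 7
— RS: 2×3; PE[0][2] trace:
  after 0 — PE[0][2] acc=0, pass-E 0, pass-S 0
  after 1 — PE[0][2] acc=0, pass-E 0, pass-S 0
  after 2 — PE[0][2] acc=104, pass-E 104, pass-S 9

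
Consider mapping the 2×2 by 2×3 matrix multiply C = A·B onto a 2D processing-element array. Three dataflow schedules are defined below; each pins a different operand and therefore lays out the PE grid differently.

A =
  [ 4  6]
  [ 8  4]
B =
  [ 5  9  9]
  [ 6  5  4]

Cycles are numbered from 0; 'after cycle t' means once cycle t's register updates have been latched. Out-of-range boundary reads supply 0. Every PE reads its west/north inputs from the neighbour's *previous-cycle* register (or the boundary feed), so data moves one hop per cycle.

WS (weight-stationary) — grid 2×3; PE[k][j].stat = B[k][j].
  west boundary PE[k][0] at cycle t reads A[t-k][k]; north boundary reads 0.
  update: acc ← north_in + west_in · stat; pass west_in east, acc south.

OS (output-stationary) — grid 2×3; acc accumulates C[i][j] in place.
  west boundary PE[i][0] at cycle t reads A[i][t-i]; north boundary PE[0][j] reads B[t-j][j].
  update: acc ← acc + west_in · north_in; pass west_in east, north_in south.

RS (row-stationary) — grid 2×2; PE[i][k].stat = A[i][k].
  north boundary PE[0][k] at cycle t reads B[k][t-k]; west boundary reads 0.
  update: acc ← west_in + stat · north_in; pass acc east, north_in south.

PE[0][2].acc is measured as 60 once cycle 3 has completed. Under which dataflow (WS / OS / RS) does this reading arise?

WS [2×3] PE[0][2] across cycles:
  c0 r0c2: 0 / 0 / 0
  c1 r0c2: 0 / 0 / 0
  c2 r0c2: 36 / 4 / 36
  c3 r0c2: 72 / 8 / 72
OS [2×3] PE[0][2] across cycles:
  c0 r0c2: 0 / 0 / 0
  c1 r0c2: 0 / 0 / 0
  c2 r0c2: 36 / 4 / 9
  c3 r0c2: 60 / 6 / 4
— RS: 2×2 array has no PE[0][2].

dataflow = OS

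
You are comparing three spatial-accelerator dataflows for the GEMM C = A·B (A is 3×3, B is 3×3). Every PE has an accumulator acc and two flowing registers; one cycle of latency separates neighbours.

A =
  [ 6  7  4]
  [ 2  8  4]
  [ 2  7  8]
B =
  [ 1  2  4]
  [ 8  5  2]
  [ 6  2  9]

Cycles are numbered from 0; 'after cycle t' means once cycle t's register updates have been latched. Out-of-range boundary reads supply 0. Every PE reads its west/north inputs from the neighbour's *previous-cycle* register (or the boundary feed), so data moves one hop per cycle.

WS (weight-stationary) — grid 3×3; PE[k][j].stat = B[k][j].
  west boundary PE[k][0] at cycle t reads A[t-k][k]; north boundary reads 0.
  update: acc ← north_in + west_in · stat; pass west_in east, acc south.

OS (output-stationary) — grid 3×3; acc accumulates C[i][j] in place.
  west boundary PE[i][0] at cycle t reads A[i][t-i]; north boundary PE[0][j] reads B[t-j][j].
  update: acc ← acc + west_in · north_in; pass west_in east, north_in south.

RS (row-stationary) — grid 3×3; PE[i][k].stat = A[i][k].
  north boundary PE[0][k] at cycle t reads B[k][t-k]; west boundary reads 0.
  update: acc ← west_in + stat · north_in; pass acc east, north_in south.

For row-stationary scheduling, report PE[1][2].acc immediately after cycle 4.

PE[1][2].acc = 52

RS 3×3: PE[1][2] cycle-by-cycle (with neighbour feeds):
  cycle 0: PE[0][2] → acc 0, east 0, south 0
  cycle 0: PE[1][1] → acc 0, east 0, south 0
  cycle 0: PE[1][2] → acc 0, east 0, south 0
  cycle 1: PE[0][2] → acc 0, east 0, south 0
  cycle 1: PE[1][1] → acc 0, east 0, south 0
  cycle 1: PE[1][2] → acc 0, east 0, south 0
  cycle 2: PE[0][2] → acc 86, east 86, south 6
  cycle 2: PE[1][1] → acc 66, east 66, south 8
  cycle 2: PE[1][2] → acc 0, east 0, south 0
  cycle 3: PE[0][2] → acc 55, east 55, south 2
  cycle 3: PE[1][1] → acc 44, east 44, south 5
  cycle 3: PE[1][2] → acc 90, east 90, south 6
  cycle 4: PE[0][2] → acc 74, east 74, south 9
  cycle 4: PE[1][1] → acc 24, east 24, south 2
  cycle 4: PE[1][2] → acc 52, east 52, south 2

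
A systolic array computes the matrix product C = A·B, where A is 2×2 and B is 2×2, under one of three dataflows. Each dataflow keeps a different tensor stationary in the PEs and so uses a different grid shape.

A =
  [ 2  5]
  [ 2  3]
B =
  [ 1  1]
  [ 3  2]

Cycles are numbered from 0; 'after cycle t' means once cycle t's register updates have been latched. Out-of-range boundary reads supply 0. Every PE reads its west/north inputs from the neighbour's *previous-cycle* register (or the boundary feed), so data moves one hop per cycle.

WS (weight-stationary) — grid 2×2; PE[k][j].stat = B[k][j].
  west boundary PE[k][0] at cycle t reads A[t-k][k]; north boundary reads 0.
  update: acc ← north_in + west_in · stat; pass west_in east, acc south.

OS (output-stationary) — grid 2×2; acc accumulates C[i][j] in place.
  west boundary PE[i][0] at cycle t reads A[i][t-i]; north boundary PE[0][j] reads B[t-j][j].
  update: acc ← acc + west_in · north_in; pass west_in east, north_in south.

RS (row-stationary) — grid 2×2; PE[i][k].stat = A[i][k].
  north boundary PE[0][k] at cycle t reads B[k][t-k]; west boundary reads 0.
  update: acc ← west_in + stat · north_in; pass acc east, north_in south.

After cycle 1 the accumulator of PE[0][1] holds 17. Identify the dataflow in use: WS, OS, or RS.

dataflow = RS

WS (2×2 grid), PE[0][1]:
  t=0 PE[0][1]: acc=0 h=0 v=0
  t=1 PE[0][1]: acc=2 h=2 v=2
OS (2×2 grid), PE[0][1]:
  t=0 PE[0][1]: acc=0 h=0 v=0
  t=1 PE[0][1]: acc=2 h=2 v=1
RS (2×2 grid), PE[0][1]:
  t=0 PE[0][1]: acc=0 h=0 v=0
  t=1 PE[0][1]: acc=17 h=17 v=3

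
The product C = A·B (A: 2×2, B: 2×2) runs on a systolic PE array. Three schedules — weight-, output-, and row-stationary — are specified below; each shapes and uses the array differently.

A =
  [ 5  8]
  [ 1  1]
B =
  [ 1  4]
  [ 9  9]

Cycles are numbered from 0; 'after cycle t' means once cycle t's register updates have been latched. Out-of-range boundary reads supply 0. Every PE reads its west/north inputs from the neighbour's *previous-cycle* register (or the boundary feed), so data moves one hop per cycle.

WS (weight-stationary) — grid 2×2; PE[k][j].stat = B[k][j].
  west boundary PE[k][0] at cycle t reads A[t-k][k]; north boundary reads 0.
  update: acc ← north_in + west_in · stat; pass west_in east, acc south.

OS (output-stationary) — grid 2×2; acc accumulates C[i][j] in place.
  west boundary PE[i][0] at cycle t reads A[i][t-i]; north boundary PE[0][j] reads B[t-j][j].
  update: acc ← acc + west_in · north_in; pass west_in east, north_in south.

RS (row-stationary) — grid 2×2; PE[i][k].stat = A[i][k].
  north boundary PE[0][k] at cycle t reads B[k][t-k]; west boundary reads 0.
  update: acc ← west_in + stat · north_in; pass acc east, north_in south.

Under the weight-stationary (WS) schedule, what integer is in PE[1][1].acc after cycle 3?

PE[1][1].acc = 13

WS on a 2×2 grid — tracing PE[1][1] and its feeders:
  0: (0,1).acc=0  regs=<0,0>
  0: (1,0).acc=0  regs=<0,0>
  0: (1,1).acc=0  regs=<0,0>
  1: (0,1).acc=20  regs=<5,20>
  1: (1,0).acc=77  regs=<8,77>
  1: (1,1).acc=0  regs=<0,0>
  2: (0,1).acc=4  regs=<1,4>
  2: (1,0).acc=10  regs=<1,10>
  2: (1,1).acc=92  regs=<8,92>
  3: (0,1).acc=0  regs=<0,0>
  3: (1,0).acc=0  regs=<0,0>
  3: (1,1).acc=13  regs=<1,13>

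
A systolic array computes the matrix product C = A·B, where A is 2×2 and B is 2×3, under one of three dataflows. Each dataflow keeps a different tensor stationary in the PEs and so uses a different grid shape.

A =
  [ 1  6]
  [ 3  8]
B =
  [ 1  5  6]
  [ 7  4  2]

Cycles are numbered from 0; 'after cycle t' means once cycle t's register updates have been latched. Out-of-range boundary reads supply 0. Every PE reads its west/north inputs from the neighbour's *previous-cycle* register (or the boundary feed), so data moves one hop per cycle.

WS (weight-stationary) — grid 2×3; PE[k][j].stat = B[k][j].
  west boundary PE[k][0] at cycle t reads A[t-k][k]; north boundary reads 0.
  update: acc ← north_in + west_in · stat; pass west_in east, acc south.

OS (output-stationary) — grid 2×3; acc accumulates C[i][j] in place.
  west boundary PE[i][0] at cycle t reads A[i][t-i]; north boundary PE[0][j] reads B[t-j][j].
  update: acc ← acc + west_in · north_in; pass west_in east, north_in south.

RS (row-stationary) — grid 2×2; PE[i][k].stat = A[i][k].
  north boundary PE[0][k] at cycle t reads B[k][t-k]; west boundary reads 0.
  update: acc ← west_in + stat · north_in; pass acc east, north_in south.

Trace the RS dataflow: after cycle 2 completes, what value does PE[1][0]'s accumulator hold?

RS 2×2: PE[1][0] cycle-by-cycle (with neighbour feeds):
  0: (0,0).acc=1  regs=<1,1>
  0: (1,0).acc=0  regs=<0,0>
  1: (0,0).acc=5  regs=<5,5>
  1: (1,0).acc=3  regs=<3,1>
  2: (0,0).acc=6  regs=<6,6>
  2: (1,0).acc=15  regs=<15,5>

PE[1][0].acc = 15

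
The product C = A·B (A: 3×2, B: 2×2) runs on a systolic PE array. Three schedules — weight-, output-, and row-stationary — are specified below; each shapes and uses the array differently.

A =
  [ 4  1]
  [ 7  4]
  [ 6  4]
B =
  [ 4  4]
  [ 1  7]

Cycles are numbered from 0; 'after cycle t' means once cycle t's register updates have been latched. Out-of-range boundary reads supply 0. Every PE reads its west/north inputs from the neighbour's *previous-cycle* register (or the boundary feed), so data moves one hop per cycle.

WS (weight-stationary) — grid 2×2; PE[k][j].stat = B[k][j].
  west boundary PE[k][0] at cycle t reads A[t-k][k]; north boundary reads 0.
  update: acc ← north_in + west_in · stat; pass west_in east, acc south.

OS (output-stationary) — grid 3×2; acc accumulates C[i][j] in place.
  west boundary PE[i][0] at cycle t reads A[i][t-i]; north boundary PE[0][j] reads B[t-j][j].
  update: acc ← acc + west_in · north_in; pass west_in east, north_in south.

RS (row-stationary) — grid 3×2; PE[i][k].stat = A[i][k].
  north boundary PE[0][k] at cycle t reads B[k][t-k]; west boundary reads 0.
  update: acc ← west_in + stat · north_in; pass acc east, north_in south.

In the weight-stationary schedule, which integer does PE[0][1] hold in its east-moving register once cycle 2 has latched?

Tracing WS — 2×2 array, target PE[0][1]:
  @0  [0,0]  acc 16  |  →4  ↓16
  @0  [0,1]  acc 0  |  →0  ↓0
  @1  [0,0]  acc 28  |  →7  ↓28
  @1  [0,1]  acc 16  |  →4  ↓16
  @2  [0,0]  acc 24  |  →6  ↓24
  @2  [0,1]  acc 28  |  →7  ↓28

register = 7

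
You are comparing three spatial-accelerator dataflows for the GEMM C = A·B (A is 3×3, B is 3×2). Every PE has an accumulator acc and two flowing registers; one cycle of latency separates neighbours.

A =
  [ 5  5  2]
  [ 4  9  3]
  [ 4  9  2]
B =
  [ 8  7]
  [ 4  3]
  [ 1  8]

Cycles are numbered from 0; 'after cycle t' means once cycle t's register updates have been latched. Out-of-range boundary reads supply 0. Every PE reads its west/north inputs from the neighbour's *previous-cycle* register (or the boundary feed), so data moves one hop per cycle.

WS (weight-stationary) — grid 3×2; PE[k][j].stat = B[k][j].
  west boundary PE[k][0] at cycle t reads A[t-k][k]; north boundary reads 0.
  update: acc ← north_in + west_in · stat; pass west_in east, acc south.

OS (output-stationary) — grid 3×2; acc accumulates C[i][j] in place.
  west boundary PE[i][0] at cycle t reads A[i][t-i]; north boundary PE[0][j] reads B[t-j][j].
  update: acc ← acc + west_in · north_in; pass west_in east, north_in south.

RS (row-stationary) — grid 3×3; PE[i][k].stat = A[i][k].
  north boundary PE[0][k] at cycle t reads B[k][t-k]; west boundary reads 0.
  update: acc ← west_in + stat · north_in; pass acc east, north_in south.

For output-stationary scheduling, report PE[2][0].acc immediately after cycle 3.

PE[2][0].acc = 68

Tracing OS — 3×2 array, target PE[2][0]:
  0: (1,0).acc=0  regs=<0,0>
  0: (2,0).acc=0  regs=<0,0>
  1: (1,0).acc=32  regs=<4,8>
  1: (2,0).acc=0  regs=<0,0>
  2: (1,0).acc=68  regs=<9,4>
  2: (2,0).acc=32  regs=<4,8>
  3: (1,0).acc=71  regs=<3,1>
  3: (2,0).acc=68  regs=<9,4>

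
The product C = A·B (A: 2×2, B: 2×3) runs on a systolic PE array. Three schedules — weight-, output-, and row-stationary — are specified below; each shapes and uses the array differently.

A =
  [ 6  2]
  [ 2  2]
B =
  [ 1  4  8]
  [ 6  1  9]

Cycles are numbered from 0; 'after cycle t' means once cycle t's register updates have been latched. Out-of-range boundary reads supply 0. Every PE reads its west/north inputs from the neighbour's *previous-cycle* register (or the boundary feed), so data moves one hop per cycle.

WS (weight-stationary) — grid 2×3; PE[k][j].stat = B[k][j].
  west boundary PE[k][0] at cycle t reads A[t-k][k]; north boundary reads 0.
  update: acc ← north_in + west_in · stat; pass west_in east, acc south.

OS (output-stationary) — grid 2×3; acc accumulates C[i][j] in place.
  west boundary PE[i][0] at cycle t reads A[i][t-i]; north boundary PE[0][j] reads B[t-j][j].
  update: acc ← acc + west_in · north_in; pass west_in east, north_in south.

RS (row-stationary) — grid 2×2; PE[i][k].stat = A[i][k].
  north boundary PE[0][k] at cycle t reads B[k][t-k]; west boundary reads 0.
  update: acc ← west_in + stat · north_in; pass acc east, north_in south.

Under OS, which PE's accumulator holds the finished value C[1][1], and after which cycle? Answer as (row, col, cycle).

(row, col, cycle) = (1, 1, 3)

OS — PE[1][1] is where C[1][1] collects:
  @0  [1,1]  acc 0  |  →0  ↓0
  @1  [1,1]  acc 0  |  →0  ↓0
  @2  [1,1]  acc 8  |  →2  ↓4
  @3  [1,1]  acc 10  |  →2  ↓1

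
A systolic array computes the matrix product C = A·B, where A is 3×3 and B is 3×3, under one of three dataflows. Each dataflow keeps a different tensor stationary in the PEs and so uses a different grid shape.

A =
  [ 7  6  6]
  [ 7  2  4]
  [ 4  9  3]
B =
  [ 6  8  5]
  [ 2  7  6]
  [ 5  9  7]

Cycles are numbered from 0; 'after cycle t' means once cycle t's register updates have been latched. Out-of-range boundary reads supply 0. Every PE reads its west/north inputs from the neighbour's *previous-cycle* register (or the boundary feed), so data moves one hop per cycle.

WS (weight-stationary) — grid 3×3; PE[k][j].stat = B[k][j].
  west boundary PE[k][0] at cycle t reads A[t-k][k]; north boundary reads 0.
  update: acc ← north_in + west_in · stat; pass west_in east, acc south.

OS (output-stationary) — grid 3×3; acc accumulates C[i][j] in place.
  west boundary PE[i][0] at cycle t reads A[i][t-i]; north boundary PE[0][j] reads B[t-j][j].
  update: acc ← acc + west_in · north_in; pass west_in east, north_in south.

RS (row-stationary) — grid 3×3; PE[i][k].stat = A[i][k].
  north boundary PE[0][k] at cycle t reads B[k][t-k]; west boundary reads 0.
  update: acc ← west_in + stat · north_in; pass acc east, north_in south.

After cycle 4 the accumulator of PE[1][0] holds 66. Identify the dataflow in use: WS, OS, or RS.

WS (3×3 grid), PE[1][0]:
  cycle 0: PE[1][0] → acc 0, east 0, south 0
  cycle 1: PE[1][0] → acc 54, east 6, south 54
  cycle 2: PE[1][0] → acc 46, east 2, south 46
  cycle 3: PE[1][0] → acc 42, east 9, south 42
  cycle 4: PE[1][0] → acc 0, east 0, south 0
OS (3×3 grid), PE[1][0]:
  cycle 0: PE[1][0] → acc 0, east 0, south 0
  cycle 1: PE[1][0] → acc 42, east 7, south 6
  cycle 2: PE[1][0] → acc 46, east 2, south 2
  cycle 3: PE[1][0] → acc 66, east 4, south 5
  cycle 4: PE[1][0] → acc 66, east 0, south 0
RS (3×3 grid), PE[1][0]:
  cycle 0: PE[1][0] → acc 0, east 0, south 0
  cycle 1: PE[1][0] → acc 42, east 42, south 6
  cycle 2: PE[1][0] → acc 56, east 56, south 8
  cycle 3: PE[1][0] → acc 35, east 35, south 5
  cycle 4: PE[1][0] → acc 0, east 0, south 0

dataflow = OS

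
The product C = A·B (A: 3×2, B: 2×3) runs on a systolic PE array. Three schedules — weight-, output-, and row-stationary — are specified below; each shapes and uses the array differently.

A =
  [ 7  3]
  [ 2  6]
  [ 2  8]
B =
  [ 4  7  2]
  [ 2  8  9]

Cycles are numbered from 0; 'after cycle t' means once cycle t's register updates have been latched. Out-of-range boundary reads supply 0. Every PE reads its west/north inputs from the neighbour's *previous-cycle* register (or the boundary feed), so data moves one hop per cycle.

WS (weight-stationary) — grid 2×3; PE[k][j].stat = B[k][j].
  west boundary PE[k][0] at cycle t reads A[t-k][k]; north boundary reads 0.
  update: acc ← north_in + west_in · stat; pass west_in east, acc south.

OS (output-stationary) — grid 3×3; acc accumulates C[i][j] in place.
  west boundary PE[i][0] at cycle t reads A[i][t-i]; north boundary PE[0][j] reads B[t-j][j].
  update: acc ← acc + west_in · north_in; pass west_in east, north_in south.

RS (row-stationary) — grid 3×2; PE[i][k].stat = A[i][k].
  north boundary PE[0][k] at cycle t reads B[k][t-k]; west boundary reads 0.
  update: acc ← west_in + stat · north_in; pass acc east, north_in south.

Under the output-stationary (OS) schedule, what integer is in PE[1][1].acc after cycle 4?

PE[1][1].acc = 62

OS 3×3: PE[1][1] cycle-by-cycle (with neighbour feeds):
  0: (0,1).acc=0  regs=<0,0>
  0: (1,0).acc=0  regs=<0,0>
  0: (1,1).acc=0  regs=<0,0>
  1: (0,1).acc=49  regs=<7,7>
  1: (1,0).acc=8  regs=<2,4>
  1: (1,1).acc=0  regs=<0,0>
  2: (0,1).acc=73  regs=<3,8>
  2: (1,0).acc=20  regs=<6,2>
  2: (1,1).acc=14  regs=<2,7>
  3: (0,1).acc=73  regs=<0,0>
  3: (1,0).acc=20  regs=<0,0>
  3: (1,1).acc=62  regs=<6,8>
  4: (0,1).acc=73  regs=<0,0>
  4: (1,0).acc=20  regs=<0,0>
  4: (1,1).acc=62  regs=<0,0>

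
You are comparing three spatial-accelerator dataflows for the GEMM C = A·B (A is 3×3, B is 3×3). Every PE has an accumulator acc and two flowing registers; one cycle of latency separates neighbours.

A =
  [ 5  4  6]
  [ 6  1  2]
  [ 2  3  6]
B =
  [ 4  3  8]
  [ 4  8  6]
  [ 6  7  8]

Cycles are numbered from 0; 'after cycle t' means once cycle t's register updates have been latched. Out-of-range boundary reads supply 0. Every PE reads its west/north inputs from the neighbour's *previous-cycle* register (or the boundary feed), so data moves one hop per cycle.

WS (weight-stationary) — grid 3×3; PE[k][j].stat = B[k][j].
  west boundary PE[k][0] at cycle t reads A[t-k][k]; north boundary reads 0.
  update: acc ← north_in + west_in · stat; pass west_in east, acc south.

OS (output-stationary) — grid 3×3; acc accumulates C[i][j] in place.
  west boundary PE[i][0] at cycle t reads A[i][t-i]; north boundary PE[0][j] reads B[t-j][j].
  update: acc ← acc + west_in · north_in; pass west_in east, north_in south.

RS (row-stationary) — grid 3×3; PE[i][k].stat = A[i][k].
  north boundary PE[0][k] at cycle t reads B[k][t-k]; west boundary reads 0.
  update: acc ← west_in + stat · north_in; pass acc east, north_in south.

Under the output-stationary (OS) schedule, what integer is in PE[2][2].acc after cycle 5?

PE[2][2].acc = 34

OS 3×3: PE[2][2] cycle-by-cycle (with neighbour feeds):
  [0] (1,2) acc=0 (h:0 v:0)
  [0] (2,1) acc=0 (h:0 v:0)
  [0] (2,2) acc=0 (h:0 v:0)
  [1] (1,2) acc=0 (h:0 v:0)
  [1] (2,1) acc=0 (h:0 v:0)
  [1] (2,2) acc=0 (h:0 v:0)
  [2] (1,2) acc=0 (h:0 v:0)
  [2] (2,1) acc=0 (h:0 v:0)
  [2] (2,2) acc=0 (h:0 v:0)
  [3] (1,2) acc=48 (h:6 v:8)
  [3] (2,1) acc=6 (h:2 v:3)
  [3] (2,2) acc=0 (h:0 v:0)
  [4] (1,2) acc=54 (h:1 v:6)
  [4] (2,1) acc=30 (h:3 v:8)
  [4] (2,2) acc=16 (h:2 v:8)
  [5] (1,2) acc=70 (h:2 v:8)
  [5] (2,1) acc=72 (h:6 v:7)
  [5] (2,2) acc=34 (h:3 v:6)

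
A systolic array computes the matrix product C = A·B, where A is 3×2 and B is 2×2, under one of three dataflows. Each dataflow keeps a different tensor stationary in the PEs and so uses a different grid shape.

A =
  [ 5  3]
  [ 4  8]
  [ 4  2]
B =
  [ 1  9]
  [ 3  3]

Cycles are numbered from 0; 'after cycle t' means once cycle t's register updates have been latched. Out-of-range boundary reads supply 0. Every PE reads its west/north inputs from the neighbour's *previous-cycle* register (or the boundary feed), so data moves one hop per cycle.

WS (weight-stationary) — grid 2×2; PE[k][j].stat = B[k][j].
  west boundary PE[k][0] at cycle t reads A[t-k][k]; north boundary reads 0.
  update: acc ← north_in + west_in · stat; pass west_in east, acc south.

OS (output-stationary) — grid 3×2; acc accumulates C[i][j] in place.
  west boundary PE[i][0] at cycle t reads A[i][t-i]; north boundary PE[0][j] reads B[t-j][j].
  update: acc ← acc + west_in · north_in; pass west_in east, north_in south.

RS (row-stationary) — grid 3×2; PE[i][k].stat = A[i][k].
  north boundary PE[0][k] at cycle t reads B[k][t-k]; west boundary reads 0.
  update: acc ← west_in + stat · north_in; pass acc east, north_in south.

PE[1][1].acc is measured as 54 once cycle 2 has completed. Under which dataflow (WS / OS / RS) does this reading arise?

WS (2×2 grid), PE[1][1]:
  step 0 · PE1,1: acc=0; fwd→0 fwd↓0
  step 1 · PE1,1: acc=0; fwd→0 fwd↓0
  step 2 · PE1,1: acc=54; fwd→3 fwd↓54
OS (3×2 grid), PE[1][1]:
  step 0 · PE1,1: acc=0; fwd→0 fwd↓0
  step 1 · PE1,1: acc=0; fwd→0 fwd↓0
  step 2 · PE1,1: acc=36; fwd→4 fwd↓9
RS (3×2 grid), PE[1][1]:
  step 0 · PE1,1: acc=0; fwd→0 fwd↓0
  step 1 · PE1,1: acc=0; fwd→0 fwd↓0
  step 2 · PE1,1: acc=28; fwd→28 fwd↓3

dataflow = WS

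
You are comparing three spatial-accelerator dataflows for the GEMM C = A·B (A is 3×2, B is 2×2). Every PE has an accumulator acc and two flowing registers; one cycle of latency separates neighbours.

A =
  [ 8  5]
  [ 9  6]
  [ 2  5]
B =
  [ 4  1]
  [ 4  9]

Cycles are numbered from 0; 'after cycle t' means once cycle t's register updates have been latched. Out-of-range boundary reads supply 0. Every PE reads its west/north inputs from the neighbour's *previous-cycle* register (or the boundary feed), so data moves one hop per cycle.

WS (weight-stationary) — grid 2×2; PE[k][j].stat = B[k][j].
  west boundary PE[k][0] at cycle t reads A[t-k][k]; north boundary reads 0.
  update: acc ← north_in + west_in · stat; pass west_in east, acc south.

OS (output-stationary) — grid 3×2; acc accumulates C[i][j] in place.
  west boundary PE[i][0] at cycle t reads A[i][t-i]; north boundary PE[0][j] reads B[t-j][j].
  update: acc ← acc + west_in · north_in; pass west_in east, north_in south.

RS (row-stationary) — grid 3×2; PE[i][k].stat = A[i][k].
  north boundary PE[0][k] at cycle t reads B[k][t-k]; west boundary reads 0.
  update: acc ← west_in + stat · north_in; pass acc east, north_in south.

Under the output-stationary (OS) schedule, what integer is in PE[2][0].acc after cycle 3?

OS 3×2: PE[2][0] cycle-by-cycle (with neighbour feeds):
  after 0 — PE[1][0] acc=0, pass-E 0, pass-S 0
  after 0 — PE[2][0] acc=0, pass-E 0, pass-S 0
  after 1 — PE[1][0] acc=36, pass-E 9, pass-S 4
  after 1 — PE[2][0] acc=0, pass-E 0, pass-S 0
  after 2 — PE[1][0] acc=60, pass-E 6, pass-S 4
  after 2 — PE[2][0] acc=8, pass-E 2, pass-S 4
  after 3 — PE[1][0] acc=60, pass-E 0, pass-S 0
  after 3 — PE[2][0] acc=28, pass-E 5, pass-S 4

PE[2][0].acc = 28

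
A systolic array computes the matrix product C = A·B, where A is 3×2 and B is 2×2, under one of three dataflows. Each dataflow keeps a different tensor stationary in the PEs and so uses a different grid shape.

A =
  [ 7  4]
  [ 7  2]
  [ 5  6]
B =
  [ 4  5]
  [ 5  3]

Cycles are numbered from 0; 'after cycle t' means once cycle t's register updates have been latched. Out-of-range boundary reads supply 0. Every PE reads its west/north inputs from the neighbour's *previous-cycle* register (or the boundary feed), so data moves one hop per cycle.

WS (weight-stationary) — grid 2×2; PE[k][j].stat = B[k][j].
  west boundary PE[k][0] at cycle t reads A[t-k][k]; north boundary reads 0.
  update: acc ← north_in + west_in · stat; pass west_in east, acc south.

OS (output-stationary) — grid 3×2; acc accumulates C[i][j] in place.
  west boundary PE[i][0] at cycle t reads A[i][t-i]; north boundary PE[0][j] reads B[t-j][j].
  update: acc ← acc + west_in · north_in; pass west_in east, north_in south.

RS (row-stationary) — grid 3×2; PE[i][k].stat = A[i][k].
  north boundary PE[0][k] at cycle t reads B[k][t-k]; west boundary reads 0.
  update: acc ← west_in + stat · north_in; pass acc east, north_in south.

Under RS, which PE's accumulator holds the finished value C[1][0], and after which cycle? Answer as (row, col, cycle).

(row, col, cycle) = (1, 1, 2)

Under RS, C[1][0] lands at PE[1][1]:
  step 0 · PE1,1: acc=0; fwd→0 fwd↓0
  step 1 · PE1,1: acc=0; fwd→0 fwd↓0
  step 2 · PE1,1: acc=38; fwd→38 fwd↓5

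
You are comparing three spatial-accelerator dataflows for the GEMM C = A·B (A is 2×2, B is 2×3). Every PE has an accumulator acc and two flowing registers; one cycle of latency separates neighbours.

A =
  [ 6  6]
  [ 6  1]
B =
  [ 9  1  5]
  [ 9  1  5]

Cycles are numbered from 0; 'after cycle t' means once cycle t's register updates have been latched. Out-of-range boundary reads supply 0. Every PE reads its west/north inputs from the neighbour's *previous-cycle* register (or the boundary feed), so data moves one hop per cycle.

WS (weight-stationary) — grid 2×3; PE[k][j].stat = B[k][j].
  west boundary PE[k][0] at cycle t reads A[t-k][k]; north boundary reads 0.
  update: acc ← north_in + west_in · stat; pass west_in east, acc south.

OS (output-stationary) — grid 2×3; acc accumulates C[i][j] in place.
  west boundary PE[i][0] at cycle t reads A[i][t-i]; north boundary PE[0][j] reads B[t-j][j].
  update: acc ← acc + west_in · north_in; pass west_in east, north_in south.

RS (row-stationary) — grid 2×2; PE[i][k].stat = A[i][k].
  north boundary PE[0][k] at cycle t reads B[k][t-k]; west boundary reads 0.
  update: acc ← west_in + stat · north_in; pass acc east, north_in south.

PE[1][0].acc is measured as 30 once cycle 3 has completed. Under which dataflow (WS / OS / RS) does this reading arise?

— WS: 2×3; PE[1][0] trace:
  @0  [1,0]  acc 0  |  →0  ↓0
  @1  [1,0]  acc 108  |  →6  ↓108
  @2  [1,0]  acc 63  |  →1  ↓63
  @3  [1,0]  acc 0  |  →0  ↓0
— OS: 2×3; PE[1][0] trace:
  @0  [1,0]  acc 0  |  →0  ↓0
  @1  [1,0]  acc 54  |  →6  ↓9
  @2  [1,0]  acc 63  |  →1  ↓9
  @3  [1,0]  acc 63  |  →0  ↓0
— RS: 2×2; PE[1][0] trace:
  @0  [1,0]  acc 0  |  →0  ↓0
  @1  [1,0]  acc 54  |  →54  ↓9
  @2  [1,0]  acc 6  |  →6  ↓1
  @3  [1,0]  acc 30  |  →30  ↓5

dataflow = RS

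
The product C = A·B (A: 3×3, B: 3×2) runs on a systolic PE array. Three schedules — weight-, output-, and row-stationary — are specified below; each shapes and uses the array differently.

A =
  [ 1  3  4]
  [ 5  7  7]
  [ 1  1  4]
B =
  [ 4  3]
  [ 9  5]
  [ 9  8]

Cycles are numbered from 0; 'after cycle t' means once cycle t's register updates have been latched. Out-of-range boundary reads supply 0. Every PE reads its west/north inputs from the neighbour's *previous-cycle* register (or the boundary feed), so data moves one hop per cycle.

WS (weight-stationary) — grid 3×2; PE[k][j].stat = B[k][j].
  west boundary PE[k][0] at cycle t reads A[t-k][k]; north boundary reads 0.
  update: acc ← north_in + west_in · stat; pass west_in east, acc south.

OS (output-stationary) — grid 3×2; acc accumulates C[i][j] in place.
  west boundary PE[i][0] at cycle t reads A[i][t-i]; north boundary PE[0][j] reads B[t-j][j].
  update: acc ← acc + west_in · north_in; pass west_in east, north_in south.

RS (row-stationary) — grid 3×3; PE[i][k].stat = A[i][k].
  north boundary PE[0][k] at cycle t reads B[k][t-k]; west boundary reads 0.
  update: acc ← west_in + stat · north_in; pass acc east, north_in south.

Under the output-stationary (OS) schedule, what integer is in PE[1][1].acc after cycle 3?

PE[1][1].acc = 50

OS on a 3×2 grid — tracing PE[1][1] and its feeders:
  after 0 — PE[0][1] acc=0, pass-E 0, pass-S 0
  after 0 — PE[1][0] acc=0, pass-E 0, pass-S 0
  after 0 — PE[1][1] acc=0, pass-E 0, pass-S 0
  after 1 — PE[0][1] acc=3, pass-E 1, pass-S 3
  after 1 — PE[1][0] acc=20, pass-E 5, pass-S 4
  after 1 — PE[1][1] acc=0, pass-E 0, pass-S 0
  after 2 — PE[0][1] acc=18, pass-E 3, pass-S 5
  after 2 — PE[1][0] acc=83, pass-E 7, pass-S 9
  after 2 — PE[1][1] acc=15, pass-E 5, pass-S 3
  after 3 — PE[0][1] acc=50, pass-E 4, pass-S 8
  after 3 — PE[1][0] acc=146, pass-E 7, pass-S 9
  after 3 — PE[1][1] acc=50, pass-E 7, pass-S 5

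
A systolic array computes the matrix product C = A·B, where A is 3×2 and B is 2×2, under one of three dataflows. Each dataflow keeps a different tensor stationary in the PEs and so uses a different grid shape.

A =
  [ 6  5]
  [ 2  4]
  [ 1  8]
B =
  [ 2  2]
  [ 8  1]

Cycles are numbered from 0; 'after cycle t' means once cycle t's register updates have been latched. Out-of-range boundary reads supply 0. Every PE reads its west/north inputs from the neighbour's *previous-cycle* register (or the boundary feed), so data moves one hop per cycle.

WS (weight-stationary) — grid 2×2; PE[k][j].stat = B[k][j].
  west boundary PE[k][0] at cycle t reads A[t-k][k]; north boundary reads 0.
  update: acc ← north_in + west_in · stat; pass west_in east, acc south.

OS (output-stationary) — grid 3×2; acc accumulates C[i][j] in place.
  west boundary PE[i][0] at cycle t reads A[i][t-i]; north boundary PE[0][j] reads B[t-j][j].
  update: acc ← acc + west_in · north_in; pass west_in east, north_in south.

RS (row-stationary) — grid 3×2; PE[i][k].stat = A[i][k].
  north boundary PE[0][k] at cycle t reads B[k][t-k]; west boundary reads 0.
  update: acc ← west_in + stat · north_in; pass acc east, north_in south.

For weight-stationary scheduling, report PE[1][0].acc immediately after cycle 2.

PE[1][0].acc = 36

WS on a 2×2 grid — tracing PE[1][0] and its feeders:
  cycle 0: PE[0][0] → acc 12, east 6, south 12
  cycle 0: PE[1][0] → acc 0, east 0, south 0
  cycle 1: PE[0][0] → acc 4, east 2, south 4
  cycle 1: PE[1][0] → acc 52, east 5, south 52
  cycle 2: PE[0][0] → acc 2, east 1, south 2
  cycle 2: PE[1][0] → acc 36, east 4, south 36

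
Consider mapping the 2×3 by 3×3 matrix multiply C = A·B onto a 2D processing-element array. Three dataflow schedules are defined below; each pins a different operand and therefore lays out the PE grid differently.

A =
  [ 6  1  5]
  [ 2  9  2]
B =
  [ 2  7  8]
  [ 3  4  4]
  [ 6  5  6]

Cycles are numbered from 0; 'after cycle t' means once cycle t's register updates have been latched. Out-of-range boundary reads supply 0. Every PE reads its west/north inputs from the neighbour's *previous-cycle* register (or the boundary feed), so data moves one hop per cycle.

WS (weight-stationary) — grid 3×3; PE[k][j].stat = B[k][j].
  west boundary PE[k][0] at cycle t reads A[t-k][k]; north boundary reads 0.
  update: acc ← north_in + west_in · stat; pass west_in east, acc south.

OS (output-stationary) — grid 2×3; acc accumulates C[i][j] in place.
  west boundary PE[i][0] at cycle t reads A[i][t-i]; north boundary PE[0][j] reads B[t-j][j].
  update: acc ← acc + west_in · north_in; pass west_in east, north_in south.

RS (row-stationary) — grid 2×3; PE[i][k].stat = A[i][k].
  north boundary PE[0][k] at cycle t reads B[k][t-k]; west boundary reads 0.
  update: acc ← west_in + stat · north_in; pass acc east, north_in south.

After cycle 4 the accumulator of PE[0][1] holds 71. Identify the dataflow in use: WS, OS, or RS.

dataflow = OS

— WS: 3×3; PE[0][1] trace:
  @0  [0,1]  acc 0  |  →0  ↓0
  @1  [0,1]  acc 42  |  →6  ↓42
  @2  [0,1]  acc 14  |  →2  ↓14
  @3  [0,1]  acc 0  |  →0  ↓0
  @4  [0,1]  acc 0  |  →0  ↓0
— OS: 2×3; PE[0][1] trace:
  @0  [0,1]  acc 0  |  →0  ↓0
  @1  [0,1]  acc 42  |  →6  ↓7
  @2  [0,1]  acc 46  |  →1  ↓4
  @3  [0,1]  acc 71  |  →5  ↓5
  @4  [0,1]  acc 71  |  →0  ↓0
— RS: 2×3; PE[0][1] trace:
  @0  [0,1]  acc 0  |  →0  ↓0
  @1  [0,1]  acc 15  |  →15  ↓3
  @2  [0,1]  acc 46  |  →46  ↓4
  @3  [0,1]  acc 52  |  →52  ↓4
  @4  [0,1]  acc 0  |  →0  ↓0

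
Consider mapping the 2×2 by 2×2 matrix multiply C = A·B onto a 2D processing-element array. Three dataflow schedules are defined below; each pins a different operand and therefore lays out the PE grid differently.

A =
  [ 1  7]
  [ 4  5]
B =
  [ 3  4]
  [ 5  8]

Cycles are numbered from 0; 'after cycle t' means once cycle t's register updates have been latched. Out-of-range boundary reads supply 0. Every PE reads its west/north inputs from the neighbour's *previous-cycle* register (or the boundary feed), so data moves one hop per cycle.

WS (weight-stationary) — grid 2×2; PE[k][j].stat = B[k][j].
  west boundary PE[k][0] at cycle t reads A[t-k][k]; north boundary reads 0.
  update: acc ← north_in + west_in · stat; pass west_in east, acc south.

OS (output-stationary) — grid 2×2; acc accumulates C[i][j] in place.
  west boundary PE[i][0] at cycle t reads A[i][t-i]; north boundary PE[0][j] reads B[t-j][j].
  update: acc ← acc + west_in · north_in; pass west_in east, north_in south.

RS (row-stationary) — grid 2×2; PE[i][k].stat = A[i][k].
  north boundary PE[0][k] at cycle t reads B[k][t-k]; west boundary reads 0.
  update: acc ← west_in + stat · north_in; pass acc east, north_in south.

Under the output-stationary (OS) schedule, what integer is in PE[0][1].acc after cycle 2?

OS 2×2: PE[0][1] cycle-by-cycle (with neighbour feeds):
  0: (0,0).acc=3  regs=<1,3>
  0: (0,1).acc=0  regs=<0,0>
  1: (0,0).acc=38  regs=<7,5>
  1: (0,1).acc=4  regs=<1,4>
  2: (0,0).acc=38  regs=<0,0>
  2: (0,1).acc=60  regs=<7,8>

PE[0][1].acc = 60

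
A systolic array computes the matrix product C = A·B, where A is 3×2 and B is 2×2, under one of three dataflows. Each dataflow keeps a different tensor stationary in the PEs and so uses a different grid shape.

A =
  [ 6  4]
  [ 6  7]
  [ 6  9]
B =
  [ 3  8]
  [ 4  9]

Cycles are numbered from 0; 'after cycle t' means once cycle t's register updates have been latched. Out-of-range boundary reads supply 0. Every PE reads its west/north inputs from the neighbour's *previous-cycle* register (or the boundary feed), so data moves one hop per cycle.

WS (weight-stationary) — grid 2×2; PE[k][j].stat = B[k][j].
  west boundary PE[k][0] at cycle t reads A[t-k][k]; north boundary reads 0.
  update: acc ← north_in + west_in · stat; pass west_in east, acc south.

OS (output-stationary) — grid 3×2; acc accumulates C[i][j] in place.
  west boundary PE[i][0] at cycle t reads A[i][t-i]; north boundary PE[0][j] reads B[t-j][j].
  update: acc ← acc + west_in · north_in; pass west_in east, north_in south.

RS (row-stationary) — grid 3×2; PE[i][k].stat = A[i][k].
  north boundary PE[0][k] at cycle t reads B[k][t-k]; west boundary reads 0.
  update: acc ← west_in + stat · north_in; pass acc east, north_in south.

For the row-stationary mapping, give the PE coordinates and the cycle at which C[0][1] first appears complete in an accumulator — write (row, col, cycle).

RS: C[0][1] accumulates in PE[0][1]:
  t=0 PE[0][1]: acc=0 h=0 v=0
  t=1 PE[0][1]: acc=34 h=34 v=4
  t=2 PE[0][1]: acc=84 h=84 v=9

(row, col, cycle) = (0, 1, 2)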